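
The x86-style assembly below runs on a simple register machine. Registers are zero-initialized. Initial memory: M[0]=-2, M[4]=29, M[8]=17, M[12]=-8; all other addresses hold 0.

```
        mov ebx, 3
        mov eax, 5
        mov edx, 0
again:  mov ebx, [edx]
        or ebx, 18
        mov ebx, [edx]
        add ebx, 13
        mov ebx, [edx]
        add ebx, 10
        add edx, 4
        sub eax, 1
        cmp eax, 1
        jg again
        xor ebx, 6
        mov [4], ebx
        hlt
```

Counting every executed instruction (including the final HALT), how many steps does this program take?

46

ebx=3
eax=5
edx=0
ebx=M[0]=-2
ebx=(-2)|18=-2
ebx=M[0]=-2
ebx=(-2)+13=11
ebx=M[0]=-2
ebx=(-2)+10=8
edx=0+4=4
eax=5-1=4
cmp eax, 1  (cmp 4,1)
jg again: taken
ebx=M[4]=29
ebx=29|18=31
ebx=M[4]=29
ebx=29+13=42
ebx=M[4]=29
ebx=29+10=39
edx=4+4=8
eax=4-1=3
cmp eax, 1  (cmp 3,1)
jg again: taken
ebx=M[8]=17
ebx=17|18=19
ebx=M[8]=17
ebx=17+13=30
ebx=M[8]=17
ebx=17+10=27
edx=8+4=12
eax=3-1=2
cmp eax, 1  (cmp 2,1)
jg again: taken
ebx=M[12]=-8
ebx=(-8)|18=-6
ebx=M[12]=-8
ebx=(-8)+13=5
ebx=M[12]=-8
ebx=(-8)+10=2
edx=12+4=16
eax=2-1=1
cmp eax, 1  (cmp 1,1)
jg again: not taken
ebx=2^6=4
mov [4], ebx → M[4]=4
halt.
Total executed instructions: 46.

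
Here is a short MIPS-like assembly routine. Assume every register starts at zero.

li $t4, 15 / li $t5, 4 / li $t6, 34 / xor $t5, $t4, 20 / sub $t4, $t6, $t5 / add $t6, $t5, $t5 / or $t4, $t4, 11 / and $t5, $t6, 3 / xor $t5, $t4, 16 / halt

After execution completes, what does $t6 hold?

54

li $t4, 15 → $t4=15
li $t5, 4 → $t5=4
li $t6, 34 → $t6=34
xor $t5, $t4, 20 → $t5=15^20=27
sub $t4, $t6, $t5 → $t4=34-27=7
add $t6, $t5, $t5 → $t6=27+27=54
or $t4, $t4, 11 → $t4=7|11=15
and $t5, $t6, 3 → $t5=54&3=2
xor $t5, $t4, 16 → $t5=15^16=31
halt.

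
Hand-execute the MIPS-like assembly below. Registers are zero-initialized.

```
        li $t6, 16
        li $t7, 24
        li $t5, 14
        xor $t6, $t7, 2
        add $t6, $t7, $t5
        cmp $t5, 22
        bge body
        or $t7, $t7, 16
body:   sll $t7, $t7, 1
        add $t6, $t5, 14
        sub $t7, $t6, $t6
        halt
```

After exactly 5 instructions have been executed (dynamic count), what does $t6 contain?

after li $t6, 16: $t6=16
after li $t7, 24: $t7=24
after li $t5, 14: $t5=14
after xor $t6, $t7, 2: $t6=24^2=26
after add $t6, $t7, $t5: $t6=24+14=38
After step 5: $t6 = 38.

38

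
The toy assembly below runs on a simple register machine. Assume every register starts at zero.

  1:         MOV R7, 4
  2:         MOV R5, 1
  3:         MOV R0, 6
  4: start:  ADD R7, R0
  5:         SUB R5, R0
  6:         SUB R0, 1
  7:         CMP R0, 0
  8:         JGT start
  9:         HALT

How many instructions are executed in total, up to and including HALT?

34

MOV R7, 4 → R7=4
MOV R5, 1 → R5=1
MOV R0, 6 → R0=6
ADD R7, R0 → R7=4+6=10
SUB R5, R0 → R5=1-6=-5
SUB R0, 1 → R0=6-1=5
CMP R0, 0  (cmp 5,0)
JGT start: taken
ADD R7, R0 → R7=10+5=15
SUB R5, R0 → R5=(-5)-5=-10
SUB R0, 1 → R0=5-1=4
CMP R0, 0  (cmp 4,0)
JGT start: taken
ADD R7, R0 → R7=15+4=19
SUB R5, R0 → R5=(-10)-4=-14
SUB R0, 1 → R0=4-1=3
CMP R0, 0  (cmp 3,0)
JGT start: taken
ADD R7, R0 → R7=19+3=22
SUB R5, R0 → R5=(-14)-3=-17
SUB R0, 1 → R0=3-1=2
CMP R0, 0  (cmp 2,0)
JGT start: taken
ADD R7, R0 → R7=22+2=24
SUB R5, R0 → R5=(-17)-2=-19
SUB R0, 1 → R0=2-1=1
CMP R0, 0  (cmp 1,0)
JGT start: taken
ADD R7, R0 → R7=24+1=25
SUB R5, R0 → R5=(-19)-1=-20
SUB R0, 1 → R0=1-1=0
CMP R0, 0  (cmp 0,0)
JGT start: not taken
halt.
Total executed instructions: 34.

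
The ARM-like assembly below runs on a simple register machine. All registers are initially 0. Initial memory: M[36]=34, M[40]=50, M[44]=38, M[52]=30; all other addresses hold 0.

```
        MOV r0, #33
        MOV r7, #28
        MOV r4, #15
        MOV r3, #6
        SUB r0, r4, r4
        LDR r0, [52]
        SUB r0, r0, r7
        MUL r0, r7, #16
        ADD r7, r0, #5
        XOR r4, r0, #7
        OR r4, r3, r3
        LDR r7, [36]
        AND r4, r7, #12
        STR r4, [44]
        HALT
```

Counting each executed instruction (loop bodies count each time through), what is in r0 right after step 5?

after MOV r0, #33: r0=33
after MOV r7, #28: r7=28
after MOV r4, #15: r4=15
after MOV r3, #6: r3=6
after SUB r0, r4, r4: r0=15-15=0
After step 5: r0 = 0.

0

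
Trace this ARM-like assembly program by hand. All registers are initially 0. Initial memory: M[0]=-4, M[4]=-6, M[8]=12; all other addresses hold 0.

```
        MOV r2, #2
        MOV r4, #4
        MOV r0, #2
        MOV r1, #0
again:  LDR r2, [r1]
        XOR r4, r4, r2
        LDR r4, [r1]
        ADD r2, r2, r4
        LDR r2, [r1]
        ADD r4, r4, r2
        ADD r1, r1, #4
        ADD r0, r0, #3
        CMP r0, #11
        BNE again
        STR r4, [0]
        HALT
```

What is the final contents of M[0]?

MOV r2, #2 → r2=2
MOV r4, #4 → r4=4
MOV r0, #2 → r0=2
MOV r1, #0 → r1=0
LDR r2, [r1] → r2=M[0]=-4
XOR r4, r4, r2 → r4=4^(-4)=-8
LDR r4, [r1] → r4=M[0]=-4
ADD r2, r2, r4 → r2=(-4)+(-4)=-8
LDR r2, [r1] → r2=M[0]=-4
ADD r4, r4, r2 → r4=(-4)+(-4)=-8
ADD r1, r1, #4 → r1=0+4=4
ADD r0, r0, #3 → r0=2+3=5
CMP r0, #11  (cmp 5,11)
BNE again: taken
LDR r2, [r1] → r2=M[4]=-6
XOR r4, r4, r2 → r4=(-8)^(-6)=2
LDR r4, [r1] → r4=M[4]=-6
ADD r2, r2, r4 → r2=(-6)+(-6)=-12
LDR r2, [r1] → r2=M[4]=-6
ADD r4, r4, r2 → r4=(-6)+(-6)=-12
ADD r1, r1, #4 → r1=4+4=8
ADD r0, r0, #3 → r0=5+3=8
CMP r0, #11  (cmp 8,11)
BNE again: taken
LDR r2, [r1] → r2=M[8]=12
XOR r4, r4, r2 → r4=(-12)^12=-8
LDR r4, [r1] → r4=M[8]=12
ADD r2, r2, r4 → r2=12+12=24
LDR r2, [r1] → r2=M[8]=12
ADD r4, r4, r2 → r4=12+12=24
ADD r1, r1, #4 → r1=8+4=12
ADD r0, r0, #3 → r0=8+3=11
CMP r0, #11  (cmp 11,11)
BNE again: not taken
STR r4, [0] → M[0]=24
halt.

24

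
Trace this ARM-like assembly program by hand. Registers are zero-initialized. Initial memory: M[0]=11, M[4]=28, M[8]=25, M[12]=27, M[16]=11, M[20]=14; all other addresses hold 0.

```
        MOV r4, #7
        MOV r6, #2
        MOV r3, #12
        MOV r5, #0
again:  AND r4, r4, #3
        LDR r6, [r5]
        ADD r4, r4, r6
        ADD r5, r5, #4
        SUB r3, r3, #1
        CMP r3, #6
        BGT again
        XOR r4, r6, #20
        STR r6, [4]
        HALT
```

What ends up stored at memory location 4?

14

r4=7
r6=2
r3=12
r5=0
r4=7&3=3
r6=M[0]=11
r4=3+11=14
r5=0+4=4
r3=12-1=11
CMP r3, #6  (cmp 11,6)
BGT again: taken
r4=14&3=2
r6=M[4]=28
r4=2+28=30
r5=4+4=8
r3=11-1=10
CMP r3, #6  (cmp 10,6)
BGT again: taken
r4=30&3=2
r6=M[8]=25
r4=2+25=27
r5=8+4=12
r3=10-1=9
CMP r3, #6  (cmp 9,6)
BGT again: taken
r4=27&3=3
r6=M[12]=27
r4=3+27=30
r5=12+4=16
r3=9-1=8
CMP r3, #6  (cmp 8,6)
BGT again: taken
r4=30&3=2
r6=M[16]=11
r4=2+11=13
r5=16+4=20
r3=8-1=7
CMP r3, #6  (cmp 7,6)
BGT again: taken
r4=13&3=1
r6=M[20]=14
r4=1+14=15
r5=20+4=24
r3=7-1=6
CMP r3, #6  (cmp 6,6)
BGT again: not taken
r4=14^20=26
STR r6, [4] → M[4]=14
halt.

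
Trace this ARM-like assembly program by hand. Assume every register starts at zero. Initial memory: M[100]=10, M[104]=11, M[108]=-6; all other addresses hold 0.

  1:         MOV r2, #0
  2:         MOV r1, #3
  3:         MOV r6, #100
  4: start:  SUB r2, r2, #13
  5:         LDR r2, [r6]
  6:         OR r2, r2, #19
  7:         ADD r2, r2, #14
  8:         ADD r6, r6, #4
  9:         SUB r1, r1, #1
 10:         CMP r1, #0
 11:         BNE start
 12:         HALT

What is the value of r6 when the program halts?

r2=0
r1=3
r6=100
r2=0-13=-13
r2=M[100]=10
r2=10|19=27
r2=27+14=41
r6=100+4=104
r1=3-1=2
CMP r1, #0  (cmp 2,0)
BNE start: taken
r2=41-13=28
r2=M[104]=11
r2=11|19=27
r2=27+14=41
r6=104+4=108
r1=2-1=1
CMP r1, #0  (cmp 1,0)
BNE start: taken
r2=41-13=28
r2=M[108]=-6
r2=(-6)|19=-5
r2=(-5)+14=9
r6=108+4=112
r1=1-1=0
CMP r1, #0  (cmp 0,0)
BNE start: not taken
halt.

112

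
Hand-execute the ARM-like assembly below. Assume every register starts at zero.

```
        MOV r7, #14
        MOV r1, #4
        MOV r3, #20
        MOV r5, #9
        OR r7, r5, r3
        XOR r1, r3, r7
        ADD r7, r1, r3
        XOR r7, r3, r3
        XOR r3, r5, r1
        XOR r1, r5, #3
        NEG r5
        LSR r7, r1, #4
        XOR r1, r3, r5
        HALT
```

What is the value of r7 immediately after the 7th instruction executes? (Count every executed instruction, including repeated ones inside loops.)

29

after MOV r7, #14: r7=14
after MOV r1, #4: r1=4
after MOV r3, #20: r3=20
after MOV r5, #9: r5=9
after OR r7, r5, r3: r7=9|20=29
after XOR r1, r3, r7: r1=20^29=9
after ADD r7, r1, r3: r7=9+20=29
After step 7: r7 = 29.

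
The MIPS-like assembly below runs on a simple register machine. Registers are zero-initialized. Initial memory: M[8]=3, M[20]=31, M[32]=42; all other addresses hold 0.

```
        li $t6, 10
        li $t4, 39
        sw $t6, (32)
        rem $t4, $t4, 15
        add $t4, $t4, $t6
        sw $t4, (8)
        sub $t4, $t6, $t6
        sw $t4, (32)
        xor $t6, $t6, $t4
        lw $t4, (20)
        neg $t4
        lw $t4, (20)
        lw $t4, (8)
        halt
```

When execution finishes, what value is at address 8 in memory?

$t6=10
$t4=39
sw $t6, (32) → M[32]=10
$t4=39%15=9
$t4=9+10=19
sw $t4, (8) → M[8]=19
$t4=10-10=0
sw $t4, (32) → M[32]=0
$t6=10^0=10
$t4=M[20]=31
$t4=-(31)=-31
$t4=M[20]=31
$t4=M[8]=19
halt.

19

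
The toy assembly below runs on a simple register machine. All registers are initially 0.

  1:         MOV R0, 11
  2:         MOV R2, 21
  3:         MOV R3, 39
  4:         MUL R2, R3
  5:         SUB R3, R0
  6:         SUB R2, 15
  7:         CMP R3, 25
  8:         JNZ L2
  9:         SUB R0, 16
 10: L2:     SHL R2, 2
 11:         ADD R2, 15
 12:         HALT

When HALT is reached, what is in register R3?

after MOV R0, 11: R0=11
after MOV R2, 21: R2=21
after MOV R3, 39: R3=39
after MUL R2, R3: R2=21*39=819
after SUB R3, R0: R3=39-11=28
after SUB R2, 15: R2=819-15=804
CMP R3, 25  (cmp 28,25)
JNZ L2: taken
after SHL R2, 2: R2=804<<2=3216
after ADD R2, 15: R2=3216+15=3231
halt.

28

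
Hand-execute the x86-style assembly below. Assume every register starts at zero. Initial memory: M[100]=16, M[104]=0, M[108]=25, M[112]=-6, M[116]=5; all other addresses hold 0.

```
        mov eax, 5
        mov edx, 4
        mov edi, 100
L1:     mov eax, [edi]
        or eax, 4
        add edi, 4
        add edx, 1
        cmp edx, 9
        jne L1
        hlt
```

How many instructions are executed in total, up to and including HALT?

eax=5
edx=4
edi=100
eax=M[100]=16
eax=16|4=20
edi=100+4=104
edx=4+1=5
cmp edx, 9  (cmp 5,9)
jne L1: taken
eax=M[104]=0
eax=0|4=4
edi=104+4=108
edx=5+1=6
cmp edx, 9  (cmp 6,9)
jne L1: taken
eax=M[108]=25
eax=25|4=29
edi=108+4=112
edx=6+1=7
cmp edx, 9  (cmp 7,9)
jne L1: taken
eax=M[112]=-6
eax=(-6)|4=-2
edi=112+4=116
edx=7+1=8
cmp edx, 9  (cmp 8,9)
jne L1: taken
eax=M[116]=5
eax=5|4=5
edi=116+4=120
edx=8+1=9
cmp edx, 9  (cmp 9,9)
jne L1: not taken
halt.
Total executed instructions: 34.

34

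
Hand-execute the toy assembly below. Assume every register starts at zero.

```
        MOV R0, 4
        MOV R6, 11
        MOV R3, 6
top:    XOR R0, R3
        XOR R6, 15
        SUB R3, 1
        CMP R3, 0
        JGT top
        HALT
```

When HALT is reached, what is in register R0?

3

after MOV R0, 4: R0=4
after MOV R6, 11: R6=11
after MOV R3, 6: R3=6
after XOR R0, R3: R0=4^6=2
after XOR R6, 15: R6=11^15=4
after SUB R3, 1: R3=6-1=5
CMP R3, 0  (cmp 5,0)
JGT top: taken
after XOR R0, R3: R0=2^5=7
after XOR R6, 15: R6=4^15=11
after SUB R3, 1: R3=5-1=4
CMP R3, 0  (cmp 4,0)
JGT top: taken
after XOR R0, R3: R0=7^4=3
after XOR R6, 15: R6=11^15=4
after SUB R3, 1: R3=4-1=3
CMP R3, 0  (cmp 3,0)
JGT top: taken
after XOR R0, R3: R0=3^3=0
after XOR R6, 15: R6=4^15=11
after SUB R3, 1: R3=3-1=2
CMP R3, 0  (cmp 2,0)
JGT top: taken
after XOR R0, R3: R0=0^2=2
after XOR R6, 15: R6=11^15=4
after SUB R3, 1: R3=2-1=1
CMP R3, 0  (cmp 1,0)
JGT top: taken
after XOR R0, R3: R0=2^1=3
after XOR R6, 15: R6=4^15=11
after SUB R3, 1: R3=1-1=0
CMP R3, 0  (cmp 0,0)
JGT top: not taken
halt.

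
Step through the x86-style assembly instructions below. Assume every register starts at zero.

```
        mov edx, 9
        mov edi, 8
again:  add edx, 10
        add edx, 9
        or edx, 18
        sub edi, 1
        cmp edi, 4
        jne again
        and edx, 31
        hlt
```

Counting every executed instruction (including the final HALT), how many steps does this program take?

28

mov edx, 9 → edx=9
mov edi, 8 → edi=8
add edx, 10 → edx=9+10=19
add edx, 9 → edx=19+9=28
or edx, 18 → edx=28|18=30
sub edi, 1 → edi=8-1=7
cmp edi, 4  (cmp 7,4)
jne again: taken
add edx, 10 → edx=30+10=40
add edx, 9 → edx=40+9=49
or edx, 18 → edx=49|18=51
sub edi, 1 → edi=7-1=6
cmp edi, 4  (cmp 6,4)
jne again: taken
add edx, 10 → edx=51+10=61
add edx, 9 → edx=61+9=70
or edx, 18 → edx=70|18=86
sub edi, 1 → edi=6-1=5
cmp edi, 4  (cmp 5,4)
jne again: taken
add edx, 10 → edx=86+10=96
add edx, 9 → edx=96+9=105
or edx, 18 → edx=105|18=123
sub edi, 1 → edi=5-1=4
cmp edi, 4  (cmp 4,4)
jne again: not taken
and edx, 31 → edx=123&31=27
halt.
Total executed instructions: 28.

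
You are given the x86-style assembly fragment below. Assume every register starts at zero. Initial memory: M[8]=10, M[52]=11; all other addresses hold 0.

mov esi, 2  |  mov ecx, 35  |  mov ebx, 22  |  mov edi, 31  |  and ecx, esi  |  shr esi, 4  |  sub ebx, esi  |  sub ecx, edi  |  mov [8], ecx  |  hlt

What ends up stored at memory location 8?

esi=2
ecx=35
ebx=22
edi=31
ecx=35&2=2
esi=2>>4=0
ebx=22-0=22
ecx=2-31=-29
mov [8], ecx → M[8]=-29
halt.

-29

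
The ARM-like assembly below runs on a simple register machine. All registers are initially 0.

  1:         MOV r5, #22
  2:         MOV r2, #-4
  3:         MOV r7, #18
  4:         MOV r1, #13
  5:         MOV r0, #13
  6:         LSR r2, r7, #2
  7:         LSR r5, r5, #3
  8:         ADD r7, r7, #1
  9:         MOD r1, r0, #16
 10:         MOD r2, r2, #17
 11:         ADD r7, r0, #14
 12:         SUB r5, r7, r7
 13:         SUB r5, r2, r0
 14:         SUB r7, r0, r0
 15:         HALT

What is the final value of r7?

MOV r5, #22 → r5=22
MOV r2, #-4 → r2=-4
MOV r7, #18 → r7=18
MOV r1, #13 → r1=13
MOV r0, #13 → r0=13
LSR r2, r7, #2 → r2=18>>2=4
LSR r5, r5, #3 → r5=22>>3=2
ADD r7, r7, #1 → r7=18+1=19
MOD r1, r0, #16 → r1=13%16=13
MOD r2, r2, #17 → r2=4%17=4
ADD r7, r0, #14 → r7=13+14=27
SUB r5, r7, r7 → r5=27-27=0
SUB r5, r2, r0 → r5=4-13=-9
SUB r7, r0, r0 → r7=13-13=0
halt.

0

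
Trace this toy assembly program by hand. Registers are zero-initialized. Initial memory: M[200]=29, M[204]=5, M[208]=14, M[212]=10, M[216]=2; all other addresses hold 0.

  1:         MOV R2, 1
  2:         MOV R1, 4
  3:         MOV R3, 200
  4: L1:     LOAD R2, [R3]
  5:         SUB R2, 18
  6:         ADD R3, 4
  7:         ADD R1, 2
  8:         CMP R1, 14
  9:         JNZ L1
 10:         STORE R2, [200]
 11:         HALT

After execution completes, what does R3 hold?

MOV R2, 1 → R2=1
MOV R1, 4 → R1=4
MOV R3, 200 → R3=200
LOAD R2, [R3] → R2=M[200]=29
SUB R2, 18 → R2=29-18=11
ADD R3, 4 → R3=200+4=204
ADD R1, 2 → R1=4+2=6
CMP R1, 14  (cmp 6,14)
JNZ L1: taken
LOAD R2, [R3] → R2=M[204]=5
SUB R2, 18 → R2=5-18=-13
ADD R3, 4 → R3=204+4=208
ADD R1, 2 → R1=6+2=8
CMP R1, 14  (cmp 8,14)
JNZ L1: taken
LOAD R2, [R3] → R2=M[208]=14
SUB R2, 18 → R2=14-18=-4
ADD R3, 4 → R3=208+4=212
ADD R1, 2 → R1=8+2=10
CMP R1, 14  (cmp 10,14)
JNZ L1: taken
LOAD R2, [R3] → R2=M[212]=10
SUB R2, 18 → R2=10-18=-8
ADD R3, 4 → R3=212+4=216
ADD R1, 2 → R1=10+2=12
CMP R1, 14  (cmp 12,14)
JNZ L1: taken
LOAD R2, [R3] → R2=M[216]=2
SUB R2, 18 → R2=2-18=-16
ADD R3, 4 → R3=216+4=220
ADD R1, 2 → R1=12+2=14
CMP R1, 14  (cmp 14,14)
JNZ L1: not taken
STORE R2, [200] → M[200]=-16
halt.

220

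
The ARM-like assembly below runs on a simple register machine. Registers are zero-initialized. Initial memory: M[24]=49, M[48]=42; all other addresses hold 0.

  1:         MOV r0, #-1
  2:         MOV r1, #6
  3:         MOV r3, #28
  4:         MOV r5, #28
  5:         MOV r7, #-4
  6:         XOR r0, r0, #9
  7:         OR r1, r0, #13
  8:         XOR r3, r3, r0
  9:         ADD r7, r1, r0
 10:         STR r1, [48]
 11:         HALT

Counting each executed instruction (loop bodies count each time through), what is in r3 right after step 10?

-22

MOV r0, #-1 → r0=-1
MOV r1, #6 → r1=6
MOV r3, #28 → r3=28
MOV r5, #28 → r5=28
MOV r7, #-4 → r7=-4
XOR r0, r0, #9 → r0=(-1)^9=-10
OR r1, r0, #13 → r1=(-10)|13=-1
XOR r3, r3, r0 → r3=28^(-10)=-22
ADD r7, r1, r0 → r7=(-1)+(-10)=-11
STR r1, [48] → M[48]=-1
After step 10: r3 = -22.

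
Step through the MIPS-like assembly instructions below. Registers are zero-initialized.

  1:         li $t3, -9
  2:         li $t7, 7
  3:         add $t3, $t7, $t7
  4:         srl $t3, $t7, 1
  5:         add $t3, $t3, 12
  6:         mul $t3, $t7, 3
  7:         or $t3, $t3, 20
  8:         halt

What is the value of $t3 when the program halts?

21

li $t3, -9 → $t3=-9
li $t7, 7 → $t7=7
add $t3, $t7, $t7 → $t3=7+7=14
srl $t3, $t7, 1 → $t3=7>>1=3
add $t3, $t3, 12 → $t3=3+12=15
mul $t3, $t7, 3 → $t3=7*3=21
or $t3, $t3, 20 → $t3=21|20=21
halt.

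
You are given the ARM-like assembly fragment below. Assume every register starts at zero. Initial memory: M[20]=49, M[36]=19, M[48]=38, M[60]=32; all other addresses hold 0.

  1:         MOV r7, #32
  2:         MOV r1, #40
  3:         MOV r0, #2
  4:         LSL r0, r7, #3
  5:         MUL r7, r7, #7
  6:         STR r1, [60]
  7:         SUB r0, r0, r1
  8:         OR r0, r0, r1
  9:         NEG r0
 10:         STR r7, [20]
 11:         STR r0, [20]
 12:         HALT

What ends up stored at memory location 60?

after MOV r7, #32: r7=32
after MOV r1, #40: r1=40
after MOV r0, #2: r0=2
after LSL r0, r7, #3: r0=32<<3=256
after MUL r7, r7, #7: r7=32*7=224
STR r1, [60] → M[60]=40
after SUB r0, r0, r1: r0=256-40=216
after OR r0, r0, r1: r0=216|40=248
after NEG r0: r0=-(248)=-248
STR r7, [20] → M[20]=224
STR r0, [20] → M[20]=-248
halt.

40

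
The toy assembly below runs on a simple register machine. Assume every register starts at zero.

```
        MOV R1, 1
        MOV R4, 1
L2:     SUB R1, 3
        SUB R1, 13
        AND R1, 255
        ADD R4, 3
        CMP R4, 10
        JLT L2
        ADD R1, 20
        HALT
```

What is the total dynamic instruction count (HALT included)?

22

after MOV R1, 1: R1=1
after MOV R4, 1: R4=1
after SUB R1, 3: R1=1-3=-2
after SUB R1, 13: R1=(-2)-13=-15
after AND R1, 255: R1=(-15)&255=241
after ADD R4, 3: R4=1+3=4
CMP R4, 10  (cmp 4,10)
JLT L2: taken
after SUB R1, 3: R1=241-3=238
after SUB R1, 13: R1=238-13=225
after AND R1, 255: R1=225&255=225
after ADD R4, 3: R4=4+3=7
CMP R4, 10  (cmp 7,10)
JLT L2: taken
after SUB R1, 3: R1=225-3=222
after SUB R1, 13: R1=222-13=209
after AND R1, 255: R1=209&255=209
after ADD R4, 3: R4=7+3=10
CMP R4, 10  (cmp 10,10)
JLT L2: not taken
after ADD R1, 20: R1=209+20=229
halt.
Total executed instructions: 22.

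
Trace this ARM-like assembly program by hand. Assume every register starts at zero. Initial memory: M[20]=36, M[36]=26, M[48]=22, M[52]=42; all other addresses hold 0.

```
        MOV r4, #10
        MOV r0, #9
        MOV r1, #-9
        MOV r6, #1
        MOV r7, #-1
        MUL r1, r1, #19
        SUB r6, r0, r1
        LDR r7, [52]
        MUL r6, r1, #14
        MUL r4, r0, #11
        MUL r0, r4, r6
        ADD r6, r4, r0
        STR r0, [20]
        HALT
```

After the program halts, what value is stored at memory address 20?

MOV r4, #10 → r4=10
MOV r0, #9 → r0=9
MOV r1, #-9 → r1=-9
MOV r6, #1 → r6=1
MOV r7, #-1 → r7=-1
MUL r1, r1, #19 → r1=(-9)*19=-171
SUB r6, r0, r1 → r6=9-(-171)=180
LDR r7, [52] → r7=M[52]=42
MUL r6, r1, #14 → r6=(-171)*14=-2394
MUL r4, r0, #11 → r4=9*11=99
MUL r0, r4, r6 → r0=99*(-2394)=-237006
ADD r6, r4, r0 → r6=99+(-237006)=-236907
STR r0, [20] → M[20]=-237006
halt.

-237006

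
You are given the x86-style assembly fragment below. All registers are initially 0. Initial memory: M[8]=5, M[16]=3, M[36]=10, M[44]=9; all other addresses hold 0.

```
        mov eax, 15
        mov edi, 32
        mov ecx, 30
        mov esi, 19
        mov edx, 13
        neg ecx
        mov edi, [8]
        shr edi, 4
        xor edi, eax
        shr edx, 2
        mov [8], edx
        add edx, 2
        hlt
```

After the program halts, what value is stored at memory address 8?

3

after mov eax, 15: eax=15
after mov edi, 32: edi=32
after mov ecx, 30: ecx=30
after mov esi, 19: esi=19
after mov edx, 13: edx=13
after neg ecx: ecx=-(30)=-30
after mov edi, [8]: edi=M[8]=5
after shr edi, 4: edi=5>>4=0
after xor edi, eax: edi=0^15=15
after shr edx, 2: edx=13>>2=3
mov [8], edx → M[8]=3
after add edx, 2: edx=3+2=5
halt.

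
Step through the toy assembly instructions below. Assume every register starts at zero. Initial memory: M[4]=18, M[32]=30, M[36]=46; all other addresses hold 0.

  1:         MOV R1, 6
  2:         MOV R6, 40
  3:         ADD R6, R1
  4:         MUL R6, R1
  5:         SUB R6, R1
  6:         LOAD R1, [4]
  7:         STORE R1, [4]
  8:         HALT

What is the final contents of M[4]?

R1=6
R6=40
R6=40+6=46
R6=46*6=276
R6=276-6=270
R1=M[4]=18
STORE R1, [4] → M[4]=18
halt.

18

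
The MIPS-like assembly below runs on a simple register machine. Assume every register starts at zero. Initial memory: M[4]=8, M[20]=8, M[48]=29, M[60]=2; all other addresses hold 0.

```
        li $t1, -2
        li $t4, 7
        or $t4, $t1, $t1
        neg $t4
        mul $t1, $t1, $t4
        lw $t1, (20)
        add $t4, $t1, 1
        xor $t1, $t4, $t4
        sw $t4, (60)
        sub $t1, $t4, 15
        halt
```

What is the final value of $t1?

-6

li $t1, -2 → $t1=-2
li $t4, 7 → $t4=7
or $t4, $t1, $t1 → $t4=(-2)|(-2)=-2
neg $t4 → $t4=-(-2)=2
mul $t1, $t1, $t4 → $t1=(-2)*2=-4
lw $t1, (20) → $t1=M[20]=8
add $t4, $t1, 1 → $t4=8+1=9
xor $t1, $t4, $t4 → $t1=9^9=0
sw $t4, (60) → M[60]=9
sub $t1, $t4, 15 → $t1=9-15=-6
halt.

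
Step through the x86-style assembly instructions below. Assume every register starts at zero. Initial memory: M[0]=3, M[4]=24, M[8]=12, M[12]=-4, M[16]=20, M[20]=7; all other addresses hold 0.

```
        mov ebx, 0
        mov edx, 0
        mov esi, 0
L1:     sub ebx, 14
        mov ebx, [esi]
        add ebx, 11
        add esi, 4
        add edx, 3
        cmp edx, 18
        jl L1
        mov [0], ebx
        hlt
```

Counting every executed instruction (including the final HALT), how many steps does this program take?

after mov ebx, 0: ebx=0
after mov edx, 0: edx=0
after mov esi, 0: esi=0
after sub ebx, 14: ebx=0-14=-14
after mov ebx, [esi]: ebx=M[0]=3
after add ebx, 11: ebx=3+11=14
after add esi, 4: esi=0+4=4
after add edx, 3: edx=0+3=3
cmp edx, 18  (cmp 3,18)
jl L1: taken
after sub ebx, 14: ebx=14-14=0
after mov ebx, [esi]: ebx=M[4]=24
after add ebx, 11: ebx=24+11=35
after add esi, 4: esi=4+4=8
after add edx, 3: edx=3+3=6
cmp edx, 18  (cmp 6,18)
jl L1: taken
after sub ebx, 14: ebx=35-14=21
after mov ebx, [esi]: ebx=M[8]=12
after add ebx, 11: ebx=12+11=23
after add esi, 4: esi=8+4=12
after add edx, 3: edx=6+3=9
cmp edx, 18  (cmp 9,18)
jl L1: taken
after sub ebx, 14: ebx=23-14=9
after mov ebx, [esi]: ebx=M[12]=-4
after add ebx, 11: ebx=(-4)+11=7
after add esi, 4: esi=12+4=16
after add edx, 3: edx=9+3=12
cmp edx, 18  (cmp 12,18)
jl L1: taken
after sub ebx, 14: ebx=7-14=-7
after mov ebx, [esi]: ebx=M[16]=20
after add ebx, 11: ebx=20+11=31
after add esi, 4: esi=16+4=20
after add edx, 3: edx=12+3=15
cmp edx, 18  (cmp 15,18)
jl L1: taken
after sub ebx, 14: ebx=31-14=17
after mov ebx, [esi]: ebx=M[20]=7
after add ebx, 11: ebx=7+11=18
after add esi, 4: esi=20+4=24
after add edx, 3: edx=15+3=18
cmp edx, 18  (cmp 18,18)
jl L1: not taken
mov [0], ebx → M[0]=18
halt.
Total executed instructions: 47.

47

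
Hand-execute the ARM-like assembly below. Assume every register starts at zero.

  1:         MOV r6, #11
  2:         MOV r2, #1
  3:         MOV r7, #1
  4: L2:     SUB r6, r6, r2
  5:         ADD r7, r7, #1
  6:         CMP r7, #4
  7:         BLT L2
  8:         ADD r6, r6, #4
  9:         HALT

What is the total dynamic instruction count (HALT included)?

after MOV r6, #11: r6=11
after MOV r2, #1: r2=1
after MOV r7, #1: r7=1
after SUB r6, r6, r2: r6=11-1=10
after ADD r7, r7, #1: r7=1+1=2
CMP r7, #4  (cmp 2,4)
BLT L2: taken
after SUB r6, r6, r2: r6=10-1=9
after ADD r7, r7, #1: r7=2+1=3
CMP r7, #4  (cmp 3,4)
BLT L2: taken
after SUB r6, r6, r2: r6=9-1=8
after ADD r7, r7, #1: r7=3+1=4
CMP r7, #4  (cmp 4,4)
BLT L2: not taken
after ADD r6, r6, #4: r6=8+4=12
halt.
Total executed instructions: 17.

17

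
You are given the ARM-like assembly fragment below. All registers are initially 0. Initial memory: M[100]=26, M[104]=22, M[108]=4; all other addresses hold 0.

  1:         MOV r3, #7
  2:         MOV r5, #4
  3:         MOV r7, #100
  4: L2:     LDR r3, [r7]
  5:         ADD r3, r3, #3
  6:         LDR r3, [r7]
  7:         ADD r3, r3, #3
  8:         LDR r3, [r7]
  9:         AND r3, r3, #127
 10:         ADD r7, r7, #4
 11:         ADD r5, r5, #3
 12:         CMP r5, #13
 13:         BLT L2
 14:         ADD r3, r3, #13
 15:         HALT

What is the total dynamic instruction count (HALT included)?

35

after MOV r3, #7: r3=7
after MOV r5, #4: r5=4
after MOV r7, #100: r7=100
after LDR r3, [r7]: r3=M[100]=26
after ADD r3, r3, #3: r3=26+3=29
after LDR r3, [r7]: r3=M[100]=26
after ADD r3, r3, #3: r3=26+3=29
after LDR r3, [r7]: r3=M[100]=26
after AND r3, r3, #127: r3=26&127=26
after ADD r7, r7, #4: r7=100+4=104
after ADD r5, r5, #3: r5=4+3=7
CMP r5, #13  (cmp 7,13)
BLT L2: taken
after LDR r3, [r7]: r3=M[104]=22
after ADD r3, r3, #3: r3=22+3=25
after LDR r3, [r7]: r3=M[104]=22
after ADD r3, r3, #3: r3=22+3=25
after LDR r3, [r7]: r3=M[104]=22
after AND r3, r3, #127: r3=22&127=22
after ADD r7, r7, #4: r7=104+4=108
after ADD r5, r5, #3: r5=7+3=10
CMP r5, #13  (cmp 10,13)
BLT L2: taken
after LDR r3, [r7]: r3=M[108]=4
after ADD r3, r3, #3: r3=4+3=7
after LDR r3, [r7]: r3=M[108]=4
after ADD r3, r3, #3: r3=4+3=7
after LDR r3, [r7]: r3=M[108]=4
after AND r3, r3, #127: r3=4&127=4
after ADD r7, r7, #4: r7=108+4=112
after ADD r5, r5, #3: r5=10+3=13
CMP r5, #13  (cmp 13,13)
BLT L2: not taken
after ADD r3, r3, #13: r3=4+13=17
halt.
Total executed instructions: 35.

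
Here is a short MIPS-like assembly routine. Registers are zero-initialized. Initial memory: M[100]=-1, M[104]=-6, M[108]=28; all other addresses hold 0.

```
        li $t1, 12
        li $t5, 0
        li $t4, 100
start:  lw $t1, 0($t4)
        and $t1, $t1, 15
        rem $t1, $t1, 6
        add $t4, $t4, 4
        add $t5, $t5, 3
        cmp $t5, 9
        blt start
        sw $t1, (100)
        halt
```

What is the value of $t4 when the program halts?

li $t1, 12 → $t1=12
li $t5, 0 → $t5=0
li $t4, 100 → $t4=100
lw $t1, 0($t4) → $t1=M[100]=-1
and $t1, $t1, 15 → $t1=(-1)&15=15
rem $t1, $t1, 6 → $t1=15%6=3
add $t4, $t4, 4 → $t4=100+4=104
add $t5, $t5, 3 → $t5=0+3=3
cmp $t5, 9  (cmp 3,9)
blt start: taken
lw $t1, 0($t4) → $t1=M[104]=-6
and $t1, $t1, 15 → $t1=(-6)&15=10
rem $t1, $t1, 6 → $t1=10%6=4
add $t4, $t4, 4 → $t4=104+4=108
add $t5, $t5, 3 → $t5=3+3=6
cmp $t5, 9  (cmp 6,9)
blt start: taken
lw $t1, 0($t4) → $t1=M[108]=28
and $t1, $t1, 15 → $t1=28&15=12
rem $t1, $t1, 6 → $t1=12%6=0
add $t4, $t4, 4 → $t4=108+4=112
add $t5, $t5, 3 → $t5=6+3=9
cmp $t5, 9  (cmp 9,9)
blt start: not taken
sw $t1, (100) → M[100]=0
halt.

112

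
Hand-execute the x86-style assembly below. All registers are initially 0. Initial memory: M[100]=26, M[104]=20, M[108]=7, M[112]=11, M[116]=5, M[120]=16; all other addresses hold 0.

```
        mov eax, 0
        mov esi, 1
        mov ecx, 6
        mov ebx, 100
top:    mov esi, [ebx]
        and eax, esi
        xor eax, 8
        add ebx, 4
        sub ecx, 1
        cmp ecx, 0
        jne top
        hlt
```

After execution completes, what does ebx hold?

124

after mov eax, 0: eax=0
after mov esi, 1: esi=1
after mov ecx, 6: ecx=6
after mov ebx, 100: ebx=100
after mov esi, [ebx]: esi=M[100]=26
after and eax, esi: eax=0&26=0
after xor eax, 8: eax=0^8=8
after add ebx, 4: ebx=100+4=104
after sub ecx, 1: ecx=6-1=5
cmp ecx, 0  (cmp 5,0)
jne top: taken
after mov esi, [ebx]: esi=M[104]=20
after and eax, esi: eax=8&20=0
after xor eax, 8: eax=0^8=8
after add ebx, 4: ebx=104+4=108
after sub ecx, 1: ecx=5-1=4
cmp ecx, 0  (cmp 4,0)
jne top: taken
after mov esi, [ebx]: esi=M[108]=7
after and eax, esi: eax=8&7=0
after xor eax, 8: eax=0^8=8
after add ebx, 4: ebx=108+4=112
after sub ecx, 1: ecx=4-1=3
cmp ecx, 0  (cmp 3,0)
jne top: taken
after mov esi, [ebx]: esi=M[112]=11
after and eax, esi: eax=8&11=8
after xor eax, 8: eax=8^8=0
after add ebx, 4: ebx=112+4=116
after sub ecx, 1: ecx=3-1=2
cmp ecx, 0  (cmp 2,0)
jne top: taken
after mov esi, [ebx]: esi=M[116]=5
after and eax, esi: eax=0&5=0
after xor eax, 8: eax=0^8=8
after add ebx, 4: ebx=116+4=120
after sub ecx, 1: ecx=2-1=1
cmp ecx, 0  (cmp 1,0)
jne top: taken
after mov esi, [ebx]: esi=M[120]=16
after and eax, esi: eax=8&16=0
after xor eax, 8: eax=0^8=8
after add ebx, 4: ebx=120+4=124
after sub ecx, 1: ecx=1-1=0
cmp ecx, 0  (cmp 0,0)
jne top: not taken
halt.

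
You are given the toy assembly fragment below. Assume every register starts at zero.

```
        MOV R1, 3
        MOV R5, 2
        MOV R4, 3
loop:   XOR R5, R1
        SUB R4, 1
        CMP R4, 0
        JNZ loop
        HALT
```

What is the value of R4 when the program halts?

0

after MOV R1, 3: R1=3
after MOV R5, 2: R5=2
after MOV R4, 3: R4=3
after XOR R5, R1: R5=2^3=1
after SUB R4, 1: R4=3-1=2
CMP R4, 0  (cmp 2,0)
JNZ loop: taken
after XOR R5, R1: R5=1^3=2
after SUB R4, 1: R4=2-1=1
CMP R4, 0  (cmp 1,0)
JNZ loop: taken
after XOR R5, R1: R5=2^3=1
after SUB R4, 1: R4=1-1=0
CMP R4, 0  (cmp 0,0)
JNZ loop: not taken
halt.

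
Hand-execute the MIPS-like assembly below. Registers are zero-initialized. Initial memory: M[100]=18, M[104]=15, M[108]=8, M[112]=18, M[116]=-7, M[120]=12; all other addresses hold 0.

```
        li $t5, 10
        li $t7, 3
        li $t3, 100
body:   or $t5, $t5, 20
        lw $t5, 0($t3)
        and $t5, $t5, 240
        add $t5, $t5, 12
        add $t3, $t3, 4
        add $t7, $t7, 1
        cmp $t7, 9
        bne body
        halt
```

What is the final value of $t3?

124

$t5=10
$t7=3
$t3=100
$t5=10|20=30
$t5=M[100]=18
$t5=18&240=16
$t5=16+12=28
$t3=100+4=104
$t7=3+1=4
cmp $t7, 9  (cmp 4,9)
bne body: taken
$t5=28|20=28
$t5=M[104]=15
$t5=15&240=0
$t5=0+12=12
$t3=104+4=108
$t7=4+1=5
cmp $t7, 9  (cmp 5,9)
bne body: taken
$t5=12|20=28
$t5=M[108]=8
$t5=8&240=0
$t5=0+12=12
$t3=108+4=112
$t7=5+1=6
cmp $t7, 9  (cmp 6,9)
bne body: taken
$t5=12|20=28
$t5=M[112]=18
$t5=18&240=16
$t5=16+12=28
$t3=112+4=116
$t7=6+1=7
cmp $t7, 9  (cmp 7,9)
bne body: taken
$t5=28|20=28
$t5=M[116]=-7
$t5=(-7)&240=240
$t5=240+12=252
$t3=116+4=120
$t7=7+1=8
cmp $t7, 9  (cmp 8,9)
bne body: taken
$t5=252|20=252
$t5=M[120]=12
$t5=12&240=0
$t5=0+12=12
$t3=120+4=124
$t7=8+1=9
cmp $t7, 9  (cmp 9,9)
bne body: not taken
halt.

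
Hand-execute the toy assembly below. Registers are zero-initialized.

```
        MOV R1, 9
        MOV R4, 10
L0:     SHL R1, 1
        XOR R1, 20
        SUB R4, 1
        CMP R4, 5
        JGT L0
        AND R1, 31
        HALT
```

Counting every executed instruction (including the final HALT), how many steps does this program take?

MOV R1, 9 → R1=9
MOV R4, 10 → R4=10
SHL R1, 1 → R1=9<<1=18
XOR R1, 20 → R1=18^20=6
SUB R4, 1 → R4=10-1=9
CMP R4, 5  (cmp 9,5)
JGT L0: taken
SHL R1, 1 → R1=6<<1=12
XOR R1, 20 → R1=12^20=24
SUB R4, 1 → R4=9-1=8
CMP R4, 5  (cmp 8,5)
JGT L0: taken
SHL R1, 1 → R1=24<<1=48
XOR R1, 20 → R1=48^20=36
SUB R4, 1 → R4=8-1=7
CMP R4, 5  (cmp 7,5)
JGT L0: taken
SHL R1, 1 → R1=36<<1=72
XOR R1, 20 → R1=72^20=92
SUB R4, 1 → R4=7-1=6
CMP R4, 5  (cmp 6,5)
JGT L0: taken
SHL R1, 1 → R1=92<<1=184
XOR R1, 20 → R1=184^20=172
SUB R4, 1 → R4=6-1=5
CMP R4, 5  (cmp 5,5)
JGT L0: not taken
AND R1, 31 → R1=172&31=12
halt.
Total executed instructions: 29.

29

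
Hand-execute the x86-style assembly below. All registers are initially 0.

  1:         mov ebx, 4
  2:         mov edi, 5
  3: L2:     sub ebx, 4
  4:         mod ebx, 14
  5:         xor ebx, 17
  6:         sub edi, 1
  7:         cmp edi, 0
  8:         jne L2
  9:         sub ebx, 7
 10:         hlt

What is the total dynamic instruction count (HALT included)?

34

after mov ebx, 4: ebx=4
after mov edi, 5: edi=5
after sub ebx, 4: ebx=4-4=0
after mod ebx, 14: ebx=0%14=0
after xor ebx, 17: ebx=0^17=17
after sub edi, 1: edi=5-1=4
cmp edi, 0  (cmp 4,0)
jne L2: taken
after sub ebx, 4: ebx=17-4=13
after mod ebx, 14: ebx=13%14=13
after xor ebx, 17: ebx=13^17=28
after sub edi, 1: edi=4-1=3
cmp edi, 0  (cmp 3,0)
jne L2: taken
after sub ebx, 4: ebx=28-4=24
after mod ebx, 14: ebx=24%14=10
after xor ebx, 17: ebx=10^17=27
after sub edi, 1: edi=3-1=2
cmp edi, 0  (cmp 2,0)
jne L2: taken
after sub ebx, 4: ebx=27-4=23
after mod ebx, 14: ebx=23%14=9
after xor ebx, 17: ebx=9^17=24
after sub edi, 1: edi=2-1=1
cmp edi, 0  (cmp 1,0)
jne L2: taken
after sub ebx, 4: ebx=24-4=20
after mod ebx, 14: ebx=20%14=6
after xor ebx, 17: ebx=6^17=23
after sub edi, 1: edi=1-1=0
cmp edi, 0  (cmp 0,0)
jne L2: not taken
after sub ebx, 7: ebx=23-7=16
halt.
Total executed instructions: 34.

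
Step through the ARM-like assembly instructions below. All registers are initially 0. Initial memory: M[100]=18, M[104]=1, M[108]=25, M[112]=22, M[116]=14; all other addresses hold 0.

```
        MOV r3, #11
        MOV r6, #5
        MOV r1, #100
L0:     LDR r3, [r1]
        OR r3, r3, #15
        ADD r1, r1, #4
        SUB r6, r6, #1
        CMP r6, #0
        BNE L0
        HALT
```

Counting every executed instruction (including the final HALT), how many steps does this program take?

34

after MOV r3, #11: r3=11
after MOV r6, #5: r6=5
after MOV r1, #100: r1=100
after LDR r3, [r1]: r3=M[100]=18
after OR r3, r3, #15: r3=18|15=31
after ADD r1, r1, #4: r1=100+4=104
after SUB r6, r6, #1: r6=5-1=4
CMP r6, #0  (cmp 4,0)
BNE L0: taken
after LDR r3, [r1]: r3=M[104]=1
after OR r3, r3, #15: r3=1|15=15
after ADD r1, r1, #4: r1=104+4=108
after SUB r6, r6, #1: r6=4-1=3
CMP r6, #0  (cmp 3,0)
BNE L0: taken
after LDR r3, [r1]: r3=M[108]=25
after OR r3, r3, #15: r3=25|15=31
after ADD r1, r1, #4: r1=108+4=112
after SUB r6, r6, #1: r6=3-1=2
CMP r6, #0  (cmp 2,0)
BNE L0: taken
after LDR r3, [r1]: r3=M[112]=22
after OR r3, r3, #15: r3=22|15=31
after ADD r1, r1, #4: r1=112+4=116
after SUB r6, r6, #1: r6=2-1=1
CMP r6, #0  (cmp 1,0)
BNE L0: taken
after LDR r3, [r1]: r3=M[116]=14
after OR r3, r3, #15: r3=14|15=15
after ADD r1, r1, #4: r1=116+4=120
after SUB r6, r6, #1: r6=1-1=0
CMP r6, #0  (cmp 0,0)
BNE L0: not taken
halt.
Total executed instructions: 34.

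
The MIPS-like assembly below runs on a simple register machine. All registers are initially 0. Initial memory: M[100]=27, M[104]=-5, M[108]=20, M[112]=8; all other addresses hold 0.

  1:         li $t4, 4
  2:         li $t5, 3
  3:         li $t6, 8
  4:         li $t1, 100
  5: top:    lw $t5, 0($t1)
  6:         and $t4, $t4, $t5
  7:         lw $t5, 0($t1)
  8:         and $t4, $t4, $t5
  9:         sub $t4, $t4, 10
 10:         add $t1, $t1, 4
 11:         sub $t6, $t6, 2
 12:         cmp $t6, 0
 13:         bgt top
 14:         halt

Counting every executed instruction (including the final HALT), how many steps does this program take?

$t4=4
$t5=3
$t6=8
$t1=100
$t5=M[100]=27
$t4=4&27=0
$t5=M[100]=27
$t4=0&27=0
$t4=0-10=-10
$t1=100+4=104
$t6=8-2=6
cmp $t6, 0  (cmp 6,0)
bgt top: taken
$t5=M[104]=-5
$t4=(-10)&(-5)=-14
$t5=M[104]=-5
$t4=(-14)&(-5)=-14
$t4=(-14)-10=-24
$t1=104+4=108
$t6=6-2=4
cmp $t6, 0  (cmp 4,0)
bgt top: taken
$t5=M[108]=20
$t4=(-24)&20=0
$t5=M[108]=20
$t4=0&20=0
$t4=0-10=-10
$t1=108+4=112
$t6=4-2=2
cmp $t6, 0  (cmp 2,0)
bgt top: taken
$t5=M[112]=8
$t4=(-10)&8=0
$t5=M[112]=8
$t4=0&8=0
$t4=0-10=-10
$t1=112+4=116
$t6=2-2=0
cmp $t6, 0  (cmp 0,0)
bgt top: not taken
halt.
Total executed instructions: 41.

41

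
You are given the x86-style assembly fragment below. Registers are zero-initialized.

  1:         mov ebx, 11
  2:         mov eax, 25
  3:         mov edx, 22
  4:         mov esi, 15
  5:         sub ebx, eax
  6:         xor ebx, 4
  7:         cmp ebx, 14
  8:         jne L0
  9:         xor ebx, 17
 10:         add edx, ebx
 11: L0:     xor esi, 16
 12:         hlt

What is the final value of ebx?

-10

ebx=11
eax=25
edx=22
esi=15
ebx=11-25=-14
ebx=(-14)^4=-10
cmp ebx, 14  (cmp -10,14)
jne L0: taken
esi=15^16=31
halt.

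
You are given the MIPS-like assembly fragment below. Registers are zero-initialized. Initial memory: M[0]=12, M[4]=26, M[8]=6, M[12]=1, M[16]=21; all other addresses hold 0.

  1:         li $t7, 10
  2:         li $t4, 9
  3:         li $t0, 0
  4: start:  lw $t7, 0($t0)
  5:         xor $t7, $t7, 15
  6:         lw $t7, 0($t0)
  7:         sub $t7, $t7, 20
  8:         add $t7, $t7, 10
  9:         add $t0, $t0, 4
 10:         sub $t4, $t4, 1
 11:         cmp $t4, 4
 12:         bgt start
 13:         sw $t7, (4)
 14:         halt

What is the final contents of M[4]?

11

$t7=10
$t4=9
$t0=0
$t7=M[0]=12
$t7=12^15=3
$t7=M[0]=12
$t7=12-20=-8
$t7=(-8)+10=2
$t0=0+4=4
$t4=9-1=8
cmp $t4, 4  (cmp 8,4)
bgt start: taken
$t7=M[4]=26
$t7=26^15=21
$t7=M[4]=26
$t7=26-20=6
$t7=6+10=16
$t0=4+4=8
$t4=8-1=7
cmp $t4, 4  (cmp 7,4)
bgt start: taken
$t7=M[8]=6
$t7=6^15=9
$t7=M[8]=6
$t7=6-20=-14
$t7=(-14)+10=-4
$t0=8+4=12
$t4=7-1=6
cmp $t4, 4  (cmp 6,4)
bgt start: taken
$t7=M[12]=1
$t7=1^15=14
$t7=M[12]=1
$t7=1-20=-19
$t7=(-19)+10=-9
$t0=12+4=16
$t4=6-1=5
cmp $t4, 4  (cmp 5,4)
bgt start: taken
$t7=M[16]=21
$t7=21^15=26
$t7=M[16]=21
$t7=21-20=1
$t7=1+10=11
$t0=16+4=20
$t4=5-1=4
cmp $t4, 4  (cmp 4,4)
bgt start: not taken
sw $t7, (4) → M[4]=11
halt.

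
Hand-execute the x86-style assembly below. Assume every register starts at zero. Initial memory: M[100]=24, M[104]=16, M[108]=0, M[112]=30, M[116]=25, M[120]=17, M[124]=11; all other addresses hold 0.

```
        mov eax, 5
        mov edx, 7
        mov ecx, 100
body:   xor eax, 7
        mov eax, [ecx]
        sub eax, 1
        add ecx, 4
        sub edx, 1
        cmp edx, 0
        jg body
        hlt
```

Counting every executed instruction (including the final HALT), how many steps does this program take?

53

mov eax, 5 → eax=5
mov edx, 7 → edx=7
mov ecx, 100 → ecx=100
xor eax, 7 → eax=5^7=2
mov eax, [ecx] → eax=M[100]=24
sub eax, 1 → eax=24-1=23
add ecx, 4 → ecx=100+4=104
sub edx, 1 → edx=7-1=6
cmp edx, 0  (cmp 6,0)
jg body: taken
xor eax, 7 → eax=23^7=16
mov eax, [ecx] → eax=M[104]=16
sub eax, 1 → eax=16-1=15
add ecx, 4 → ecx=104+4=108
sub edx, 1 → edx=6-1=5
cmp edx, 0  (cmp 5,0)
jg body: taken
xor eax, 7 → eax=15^7=8
mov eax, [ecx] → eax=M[108]=0
sub eax, 1 → eax=0-1=-1
add ecx, 4 → ecx=108+4=112
sub edx, 1 → edx=5-1=4
cmp edx, 0  (cmp 4,0)
jg body: taken
xor eax, 7 → eax=(-1)^7=-8
mov eax, [ecx] → eax=M[112]=30
sub eax, 1 → eax=30-1=29
add ecx, 4 → ecx=112+4=116
sub edx, 1 → edx=4-1=3
cmp edx, 0  (cmp 3,0)
jg body: taken
xor eax, 7 → eax=29^7=26
mov eax, [ecx] → eax=M[116]=25
sub eax, 1 → eax=25-1=24
add ecx, 4 → ecx=116+4=120
sub edx, 1 → edx=3-1=2
cmp edx, 0  (cmp 2,0)
jg body: taken
xor eax, 7 → eax=24^7=31
mov eax, [ecx] → eax=M[120]=17
sub eax, 1 → eax=17-1=16
add ecx, 4 → ecx=120+4=124
sub edx, 1 → edx=2-1=1
cmp edx, 0  (cmp 1,0)
jg body: taken
xor eax, 7 → eax=16^7=23
mov eax, [ecx] → eax=M[124]=11
sub eax, 1 → eax=11-1=10
add ecx, 4 → ecx=124+4=128
sub edx, 1 → edx=1-1=0
cmp edx, 0  (cmp 0,0)
jg body: not taken
halt.
Total executed instructions: 53.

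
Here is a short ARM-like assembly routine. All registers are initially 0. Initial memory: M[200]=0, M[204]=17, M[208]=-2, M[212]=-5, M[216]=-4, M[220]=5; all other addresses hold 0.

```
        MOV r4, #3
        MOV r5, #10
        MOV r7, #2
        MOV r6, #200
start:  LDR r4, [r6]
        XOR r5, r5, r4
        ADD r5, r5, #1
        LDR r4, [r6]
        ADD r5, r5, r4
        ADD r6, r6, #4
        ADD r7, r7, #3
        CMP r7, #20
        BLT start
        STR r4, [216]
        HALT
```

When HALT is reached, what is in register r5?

-40

MOV r4, #3 → r4=3
MOV r5, #10 → r5=10
MOV r7, #2 → r7=2
MOV r6, #200 → r6=200
LDR r4, [r6] → r4=M[200]=0
XOR r5, r5, r4 → r5=10^0=10
ADD r5, r5, #1 → r5=10+1=11
LDR r4, [r6] → r4=M[200]=0
ADD r5, r5, r4 → r5=11+0=11
ADD r6, r6, #4 → r6=200+4=204
ADD r7, r7, #3 → r7=2+3=5
CMP r7, #20  (cmp 5,20)
BLT start: taken
LDR r4, [r6] → r4=M[204]=17
XOR r5, r5, r4 → r5=11^17=26
ADD r5, r5, #1 → r5=26+1=27
LDR r4, [r6] → r4=M[204]=17
ADD r5, r5, r4 → r5=27+17=44
ADD r6, r6, #4 → r6=204+4=208
ADD r7, r7, #3 → r7=5+3=8
CMP r7, #20  (cmp 8,20)
BLT start: taken
LDR r4, [r6] → r4=M[208]=-2
XOR r5, r5, r4 → r5=44^(-2)=-46
ADD r5, r5, #1 → r5=(-46)+1=-45
LDR r4, [r6] → r4=M[208]=-2
ADD r5, r5, r4 → r5=(-45)+(-2)=-47
ADD r6, r6, #4 → r6=208+4=212
ADD r7, r7, #3 → r7=8+3=11
CMP r7, #20  (cmp 11,20)
BLT start: taken
LDR r4, [r6] → r4=M[212]=-5
XOR r5, r5, r4 → r5=(-47)^(-5)=42
ADD r5, r5, #1 → r5=42+1=43
LDR r4, [r6] → r4=M[212]=-5
ADD r5, r5, r4 → r5=43+(-5)=38
ADD r6, r6, #4 → r6=212+4=216
ADD r7, r7, #3 → r7=11+3=14
CMP r7, #20  (cmp 14,20)
BLT start: taken
LDR r4, [r6] → r4=M[216]=-4
XOR r5, r5, r4 → r5=38^(-4)=-38
ADD r5, r5, #1 → r5=(-38)+1=-37
LDR r4, [r6] → r4=M[216]=-4
ADD r5, r5, r4 → r5=(-37)+(-4)=-41
ADD r6, r6, #4 → r6=216+4=220
ADD r7, r7, #3 → r7=14+3=17
CMP r7, #20  (cmp 17,20)
BLT start: taken
LDR r4, [r6] → r4=M[220]=5
XOR r5, r5, r4 → r5=(-41)^5=-46
ADD r5, r5, #1 → r5=(-46)+1=-45
LDR r4, [r6] → r4=M[220]=5
ADD r5, r5, r4 → r5=(-45)+5=-40
ADD r6, r6, #4 → r6=220+4=224
ADD r7, r7, #3 → r7=17+3=20
CMP r7, #20  (cmp 20,20)
BLT start: not taken
STR r4, [216] → M[216]=5
halt.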